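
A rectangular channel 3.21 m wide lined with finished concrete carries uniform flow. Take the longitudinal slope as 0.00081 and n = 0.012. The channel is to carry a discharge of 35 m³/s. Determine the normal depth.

y_n = 4.17 m

Manning's equation rearranged: A R^(2/3) = nQ / (1·√S) = 0.012 × 35 / (√0.00081) = 14.76.
At y = 2.99 m: A R^(2/3) = 9.88 — low.
At y = 4.65 m: A R^(2/3) = 16.79 — high.
At y = 4.17 m: A R^(2/3) = 14.77 — matches.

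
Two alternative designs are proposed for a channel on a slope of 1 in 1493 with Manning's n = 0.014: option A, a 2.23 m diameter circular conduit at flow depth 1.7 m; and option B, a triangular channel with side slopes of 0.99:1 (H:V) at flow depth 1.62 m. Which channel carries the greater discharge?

channel A

Channel A: For a circular section of diameter D = 2.23 m at depth y = 1.7 m, the central angle is θ = 2 arccos(1 − 2y/D) = 4.246 rad. Then A = (D²/8)(θ − sin θ) = 3.195 m² and P = Dθ/2 = 4.735 m. Hydraulic radius R = A/P = 3.195/4.735 = 0.6748 m. Q_A = (1/0.014)·3.195·0.6748^(2/3)·√0.0006698 = 4.544 m³/s.
Channel B: For a triangular section with side slope z = 0.99: A = zy² = 0.99×1.62² = 2.598 m²; P = 2y√(1+z²) = 2×1.62×1.407 = 4.559 m. Hydraulic radius R = A/P = 2.598/4.559 = 0.5699 m. Q_B = (1/0.014)·2.598·0.5699^(2/3)·√0.0006698 = 3.301 m³/s.
Q_A = 4.544 m³/s vs Q_B = 3.301 m³/s, so channel A carries more.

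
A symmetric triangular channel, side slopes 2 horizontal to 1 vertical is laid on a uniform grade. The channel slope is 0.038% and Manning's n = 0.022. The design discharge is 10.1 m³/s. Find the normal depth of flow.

y_n = 2.35 m

Manning's equation rearranged: A R^(2/3) = nQ / (1·√S) = 0.022 × 10.1 / (√0.00038) = 11.4.
Try y = 2.94 m: A R^(2/3) = 20.75 — too large.
Try y = 2.35 m: A R^(2/3) = 11.42 — matches.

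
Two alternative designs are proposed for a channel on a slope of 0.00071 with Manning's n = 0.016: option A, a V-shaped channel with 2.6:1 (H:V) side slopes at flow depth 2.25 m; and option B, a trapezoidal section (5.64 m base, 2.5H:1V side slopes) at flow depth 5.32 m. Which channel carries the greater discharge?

Channel A: For a triangular section with side slope z = 2.6: A = zy² = 2.6×2.25² = 13.16 m²; P = 2y√(1+z²) = 2×2.25×2.786 = 12.54 m. Hydraulic radius R = A/P = 13.16/12.54 = 1.05 m. Q_A = (1/0.016)·13.16·1.05^(2/3)·√0.00071 = 22.65 m³/s.
Channel B: With bottom width b = 5.64 m and side slope z = 2.5: A = (b + zy)y = (5.64 + 2.5×5.32)×5.32 = 100.8 m²; P = b + 2y√(1+z²) = 5.64 + 2×5.32×2.693 = 34.29 m. Hydraulic radius R = A/P = 100.8/34.29 = 2.939 m. Q_B = (1/0.016)·100.8·2.939^(2/3)·√0.00071 = 344.3 m³/s.
Q_A = 22.65 m³/s vs Q_B = 344.3 m³/s, so channel B carries more.

channel B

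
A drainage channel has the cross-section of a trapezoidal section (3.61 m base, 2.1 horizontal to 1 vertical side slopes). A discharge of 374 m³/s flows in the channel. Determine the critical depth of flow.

At critical depth, Q² T / (g A³) = 1, i.e. A³/T = Q²/g = 374²/9.81 = 14260.
Try y = 6.04 m: A³/T = 32890 — too large.
Try y = 3.86 m: A³/T = 4666 — too small.
Try y = 5 m: A³/T = 14270 — matches.

y_c = 5 m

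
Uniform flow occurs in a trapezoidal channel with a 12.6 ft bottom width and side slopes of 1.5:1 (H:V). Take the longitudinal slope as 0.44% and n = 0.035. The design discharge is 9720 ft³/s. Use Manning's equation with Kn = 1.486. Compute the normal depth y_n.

y_n = 18.8 ft

Manning's equation rearranged: A R^(2/3) = nQ / (1.486·√S) = 0.035 × 9720 / (1.486 × √0.0044) = 3451.
Trying y = 24 ft: A R^(2/3) = 6034 — high.
Trying y = 18.8 ft: A R^(2/3) = 3451 — close enough.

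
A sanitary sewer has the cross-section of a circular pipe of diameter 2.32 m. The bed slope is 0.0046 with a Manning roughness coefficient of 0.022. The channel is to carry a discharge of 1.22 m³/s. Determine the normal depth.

Manning's equation rearranged: A R^(2/3) = nQ / (1·√S) = 0.022 × 1.22 / (√0.0046) = 0.3957.
At y = 0.412 m: A R^(2/3) = 0.2022 — low.
At y = 0.658 m: A R^(2/3) = 0.5162 — high.
At y = 0.575 m: A R^(2/3) = 0.3959 — ≈ 0.3957.

y_n = 0.575 m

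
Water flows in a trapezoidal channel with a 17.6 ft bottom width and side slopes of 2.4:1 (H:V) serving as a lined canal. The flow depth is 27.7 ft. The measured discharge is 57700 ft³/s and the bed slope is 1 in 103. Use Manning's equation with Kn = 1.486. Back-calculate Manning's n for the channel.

n = 0.035

With bottom width b = 17.6 ft and side slope z = 2.4: A = (b + zy)y = (17.6 + 2.4×27.7)×27.7 = 2329 ft²; P = b + 2y√(1+z²) = 17.6 + 2×27.7×2.6 = 161.6 ft.
Hydraulic radius R = A/P = 2329/161.6 = 14.41 ft.
Rearranging Manning's equation: n = (1.486/Q) A R^(2/3) S^(1/2) = (1.486/57700) × 2329 × 14.41^(2/3) × √0.009709 = 0.035.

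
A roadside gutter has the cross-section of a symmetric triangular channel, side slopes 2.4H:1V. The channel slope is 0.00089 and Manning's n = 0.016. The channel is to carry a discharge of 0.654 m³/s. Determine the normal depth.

y_n = 0.59 m

Manning's equation rearranged: A R^(2/3) = nQ / (1·√S) = 0.016 × 0.654 / (√0.00089) = 0.3508.
Trying y = 0.476 m: A R^(2/3) = 0.198 — low.
Trying y = 0.692 m: A R^(2/3) = 0.537 — high.
Trying y = 0.59 m: A R^(2/3) = 0.351 — close enough.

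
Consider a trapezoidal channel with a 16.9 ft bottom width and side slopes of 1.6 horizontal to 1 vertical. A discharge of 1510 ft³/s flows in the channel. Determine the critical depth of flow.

At critical depth, Q² T / (g A³) = 1, i.e. A³/T = Q²/g = 1510²/32.2 = 70810.
At y = 6 ft: A³/T = 111300 — over.
At y = 5.28 ft: A³/T = 70940 — close enough.

y_c = 5.28 ft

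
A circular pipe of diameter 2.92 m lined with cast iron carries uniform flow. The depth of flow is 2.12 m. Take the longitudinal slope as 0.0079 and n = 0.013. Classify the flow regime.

supercritical

For a circular section of diameter D = 2.92 m at depth y = 2.12 m, the central angle is θ = 2 arccos(1 − 2y/D) = 4.08 rad. Then A = (D²/8)(θ − sin θ) = 5.208 m² and P = Dθ/2 = 5.956 m.
Hydraulic radius R = A/P = 5.208/5.956 = 0.8743 m.
V = (1/n) R^(2/3) √S = (1/0.013) × 0.8743^(2/3) × √0.0079 = 6.251 m/s. Hydraulic depth D_h = A/T = 5.208/2.605 = 1.999 m.
Froude number Fr = V/√(g·D_h) = 6.251/√(9.81×1.999) = 1.41, which is greater than 1, so the flow is supercritical.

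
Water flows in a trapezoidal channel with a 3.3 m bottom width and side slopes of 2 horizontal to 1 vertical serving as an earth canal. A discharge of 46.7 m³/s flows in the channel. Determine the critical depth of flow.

At critical depth, Q² T / (g A³) = 1, i.e. A³/T = Q²/g = 46.7²/9.81 = 222.3.
Try y = 2.15 m: A³/T = 366.6 — too large.
Try y = 1.89 m: A³/T = 220.6 — matches.

y_c = 1.89 m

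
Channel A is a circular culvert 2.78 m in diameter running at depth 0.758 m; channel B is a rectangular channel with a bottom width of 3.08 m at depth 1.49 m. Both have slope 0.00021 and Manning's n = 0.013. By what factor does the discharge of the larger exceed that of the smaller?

Channel A: For a circular section of diameter D = 2.78 m at depth y = 0.758 m, the central angle is θ = 2 arccos(1 − 2y/D) = 2.198 rad. Then A = (D²/8)(θ − sin θ) = 1.341 m² and P = Dθ/2 = 3.055 m. Hydraulic radius R = A/P = 1.341/3.055 = 0.4389 m. Q_A = (1/0.013)·1.341·0.4389^(2/3)·√0.00021 = 0.863 m³/s.
Channel B: Flow area A = b·y = 3.08 × 1.49 = 4.589 m². Wetted perimeter P = b + 2y = 3.08 + 2×1.49 = 6.06 m. Hydraulic radius R = A/P = 4.589/6.06 = 0.7573 m. Q_B = (1/0.013)·4.589·0.7573^(2/3)·√0.00021 = 4.25 m³/s.
The larger discharge is 4.25 m³/s and the smaller is 0.863 m³/s; the ratio is 4.93.

4.93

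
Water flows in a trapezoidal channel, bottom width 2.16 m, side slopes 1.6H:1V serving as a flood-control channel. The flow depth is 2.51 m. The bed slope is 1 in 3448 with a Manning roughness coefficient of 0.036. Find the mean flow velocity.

V = 0.573 m/s

With bottom width b = 2.16 m and side slope z = 1.6: A = (b + zy)y = (2.16 + 1.6×2.51)×2.51 = 15.5 m²; P = b + 2y√(1+z²) = 2.16 + 2×2.51×1.887 = 11.63 m.
Hydraulic radius R = A/P = 15.5/11.63 = 1.333 m.
From Manning's equation, V = (1/n) R^(2/3) S^(1/2) = (1/0.036) × 1.333^(2/3) × 0.00029^(1/2) = 0.573 m/s.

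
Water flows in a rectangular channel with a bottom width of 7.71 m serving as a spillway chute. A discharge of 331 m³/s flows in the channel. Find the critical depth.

For a rectangular channel, critical depth y_c = (q²/g)^(1/3) where q = Q/b = 331/7.71 = 42.93 m²/s.
So y_c = (42.93²/9.81)^(1/3) = 5.73 m.

y_c = 5.73 m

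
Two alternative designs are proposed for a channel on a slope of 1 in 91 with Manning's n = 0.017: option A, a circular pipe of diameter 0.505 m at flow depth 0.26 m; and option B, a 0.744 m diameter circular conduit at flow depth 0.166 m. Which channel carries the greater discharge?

Channel A: For a circular section of diameter D = 0.505 m at depth y = 0.26 m, the central angle is θ = 2 arccos(1 − 2y/D) = 3.201 rad. Then A = (D²/8)(θ − sin θ) = 0.1039 m² and P = Dθ/2 = 0.8083 m. Hydraulic radius R = A/P = 0.1039/0.8083 = 0.1286 m. Q_A = (1/0.017)·0.1039·0.1286^(2/3)·√0.01099 = 0.1633 m³/s.
Channel B: For a circular section of diameter D = 0.744 m at depth y = 0.166 m, the central angle is θ = 2 arccos(1 − 2y/D) = 1.968 rad. Then A = (D²/8)(θ − sin θ) = 0.07235 m² and P = Dθ/2 = 0.732 m. Hydraulic radius R = A/P = 0.07235/0.732 = 0.09883 m. Q_B = (1/0.017)·0.07235·0.09883^(2/3)·√0.01099 = 0.09537 m³/s.
Q_A = 0.1633 m³/s vs Q_B = 0.09537 m³/s, so channel A carries more.

channel A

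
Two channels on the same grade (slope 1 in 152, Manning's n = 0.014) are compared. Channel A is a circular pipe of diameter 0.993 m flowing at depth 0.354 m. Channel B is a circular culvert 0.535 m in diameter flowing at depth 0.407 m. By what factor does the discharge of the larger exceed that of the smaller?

Channel A: For a circular section of diameter D = 0.993 m at depth y = 0.354 m, the central angle is θ = 2 arccos(1 − 2y/D) = 2.559 rad. Then A = (D²/8)(θ − sin θ) = 0.2477 m² and P = Dθ/2 = 1.271 m. Hydraulic radius R = A/P = 0.2477/1.271 = 0.1949 m. Q_A = (1/0.014)·0.2477·0.1949^(2/3)·√0.006579 = 0.4824 m³/s.
Channel B: For a circular section of diameter D = 0.535 m at depth y = 0.407 m, the central angle is θ = 2 arccos(1 − 2y/D) = 4.239 rad. Then A = (D²/8)(θ − sin θ) = 0.1835 m² and P = Dθ/2 = 1.134 m. Hydraulic radius R = A/P = 0.1835/1.134 = 0.1618 m. Q_B = (1/0.014)·0.1835·0.1618^(2/3)·√0.006579 = 0.3157 m³/s.
The larger discharge is 0.4824 m³/s and the smaller is 0.3157 m³/s; the ratio is 1.53.

1.53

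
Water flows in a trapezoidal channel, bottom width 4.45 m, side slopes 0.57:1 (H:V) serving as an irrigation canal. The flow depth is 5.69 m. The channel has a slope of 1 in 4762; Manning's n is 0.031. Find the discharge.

With bottom width b = 4.45 m and side slope z = 0.57: A = (b + zy)y = (4.45 + 0.57×5.69)×5.69 = 43.77 m²; P = b + 2y√(1+z²) = 4.45 + 2×5.69×1.151 = 17.55 m.
Hydraulic radius R = A/P = 43.77/17.55 = 2.494 m.
Manning's equation: Q = (1/n) A R^(2/3) S^(1/2) = (1/0.031) × 43.77 × 2.494^(2/3) × 0.00021^(1/2) = 37.6 m³/s.

Q = 37.6 m³/s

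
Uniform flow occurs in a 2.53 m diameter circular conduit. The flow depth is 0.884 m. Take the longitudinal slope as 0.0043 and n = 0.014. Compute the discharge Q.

Q = 4.55 m³/s

For a circular section of diameter D = 2.53 m at depth y = 0.884 m, the central angle is θ = 2 arccos(1 − 2y/D) = 2.53 rad. Then A = (D²/8)(θ − sin θ) = 1.564 m² and P = Dθ/2 = 3.2 m.
Hydraulic radius R = A/P = 1.564/3.2 = 0.4889 m.
Manning's equation: Q = (1/n) A R^(2/3) S^(1/2) = (1/0.014) × 1.564 × 0.4889^(2/3) × 0.0043^(1/2) = 4.55 m³/s.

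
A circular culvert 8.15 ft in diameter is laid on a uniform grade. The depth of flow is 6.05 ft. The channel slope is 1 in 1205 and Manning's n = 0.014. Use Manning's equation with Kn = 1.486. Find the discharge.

For a circular section of diameter D = 8.15 ft at depth y = 6.05 ft, the central angle is θ = 2 arccos(1 − 2y/D) = 4.154 rad. Then A = (D²/8)(θ − sin θ) = 41.53 ft² and P = Dθ/2 = 16.93 ft.
Hydraulic radius R = A/P = 41.53/16.93 = 2.453 ft.
Manning's equation: Q = (1.486/n) A R^(2/3) S^(1/2) = (1.486/0.014) × 41.53 × 2.453^(2/3) × 0.0008299^(1/2) = 231 ft³/s.

Q = 231 ft³/s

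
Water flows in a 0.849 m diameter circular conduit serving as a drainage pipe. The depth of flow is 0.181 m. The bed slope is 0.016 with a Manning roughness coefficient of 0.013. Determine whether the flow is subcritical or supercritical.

For a circular section of diameter D = 0.849 m at depth y = 0.181 m, the central angle is θ = 2 arccos(1 − 2y/D) = 1.92 rad. Then A = (D²/8)(θ − sin θ) = 0.0883 m² and P = Dθ/2 = 0.8149 m.
Hydraulic radius R = A/P = 0.0883/0.8149 = 0.1084 m.
V = (1/n) R^(2/3) √S = (1/0.013) × 0.1084^(2/3) × √0.016 = 2.211 m/s. Hydraulic depth D_h = A/T = 0.0883/0.6954 = 0.127 m.
Froude number Fr = V/√(g·D_h) = 2.211/√(9.81×0.127) = 1.98, which is greater than 1, so the flow is supercritical.

supercritical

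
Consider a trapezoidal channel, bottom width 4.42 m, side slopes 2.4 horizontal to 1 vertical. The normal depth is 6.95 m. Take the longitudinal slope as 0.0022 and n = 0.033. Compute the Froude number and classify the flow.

subcritical

With bottom width b = 4.42 m and side slope z = 2.4: A = (b + zy)y = (4.42 + 2.4×6.95)×6.95 = 146.6 m²; P = b + 2y√(1+z²) = 4.42 + 2×6.95×2.6 = 40.56 m.
Hydraulic radius R = A/P = 146.6/40.56 = 3.616 m.
V = (1/n) R^(2/3) √S = (1/0.033) × 3.616^(2/3) × √0.0022 = 3.348 m/s. Hydraulic depth D_h = A/T = 146.6/37.78 = 3.882 m.
Froude number Fr = V/√(g·D_h) = 3.348/√(9.81×3.882) = 0.543, which is less than 1, so the flow is subcritical.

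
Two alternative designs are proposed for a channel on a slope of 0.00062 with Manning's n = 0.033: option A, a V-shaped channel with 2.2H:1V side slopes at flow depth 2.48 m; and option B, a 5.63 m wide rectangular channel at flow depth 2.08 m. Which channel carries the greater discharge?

channel A

Channel A: For a triangular section with side slope z = 2.2: A = zy² = 2.2×2.48² = 13.53 m²; P = 2y√(1+z²) = 2×2.48×2.417 = 11.99 m. Hydraulic radius R = A/P = 13.53/11.99 = 1.129 m. Q_A = (1/0.033)·13.53·1.129^(2/3)·√0.00062 = 11.07 m³/s.
Channel B: Flow area A = b·y = 5.63 × 2.08 = 11.71 m². Wetted perimeter P = b + 2y = 5.63 + 2×2.08 = 9.79 m. Hydraulic radius R = A/P = 11.71/9.79 = 1.196 m. Q_B = (1/0.033)·11.71·1.196^(2/3)·√0.00062 = 9.957 m³/s.
Q_A = 11.07 m³/s vs Q_B = 9.957 m³/s, so channel A carries more.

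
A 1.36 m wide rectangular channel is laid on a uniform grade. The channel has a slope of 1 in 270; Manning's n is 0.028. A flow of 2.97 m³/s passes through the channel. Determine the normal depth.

Manning's equation rearranged: A R^(2/3) = nQ / (1·√S) = 0.028 × 2.97 / (√0.003704) = 1.366.
Trying y = 1.36 m: A R^(2/3) = 1.091 — too small.
Trying y = 1.64 m: A R^(2/3) = 1.369 — close enough.

y_n = 1.64 m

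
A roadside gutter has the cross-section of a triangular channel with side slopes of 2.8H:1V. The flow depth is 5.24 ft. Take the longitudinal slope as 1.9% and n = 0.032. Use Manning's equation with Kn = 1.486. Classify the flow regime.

supercritical

For a triangular section with side slope z = 2.8: A = zy² = 2.8×5.24² = 76.88 ft²; P = 2y√(1+z²) = 2×5.24×2.973 = 31.16 ft.
Hydraulic radius R = A/P = 76.88/31.16 = 2.467 ft.
V = (1.486/n) R^(2/3) √S = (1.486/0.032) × 2.467^(2/3) × √0.019 = 11.69 ft/s. Hydraulic depth D_h = A/T = 76.88/29.34 = 2.62 ft.
Froude number Fr = V/√(g·D_h) = 11.69/√(32.2×2.62) = 1.27, which is greater than 1, so the flow is supercritical.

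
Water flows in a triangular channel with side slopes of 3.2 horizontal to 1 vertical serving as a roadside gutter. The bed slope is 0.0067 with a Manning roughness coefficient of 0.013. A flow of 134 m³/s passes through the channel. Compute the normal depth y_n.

y_n = 2.45 m

Manning's equation rearranged: A R^(2/3) = nQ / (1·√S) = 0.013 × 134 / (√0.0067) = 21.28.
Try y = 1.86 m: A R^(2/3) = 10.23 — too small.
Try y = 2.84 m: A R^(2/3) = 31.61 — too large.
Try y = 2.45 m: A R^(2/3) = 21.32 — matches.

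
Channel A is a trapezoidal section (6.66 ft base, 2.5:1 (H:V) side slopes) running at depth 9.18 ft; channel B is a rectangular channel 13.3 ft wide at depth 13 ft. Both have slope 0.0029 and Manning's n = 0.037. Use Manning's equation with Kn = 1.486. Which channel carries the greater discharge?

Channel A: With bottom width b = 6.66 ft and side slope z = 2.5: A = (b + zy)y = (6.66 + 2.5×9.18)×9.18 = 271.8 ft²; P = b + 2y√(1+z²) = 6.66 + 2×9.18×2.693 = 56.1 ft. Hydraulic radius R = A/P = 271.8/56.1 = 4.846 ft. Q_A = (1.486/0.037)·271.8·4.846^(2/3)·√0.0029 = 1683 ft³/s.
Channel B: Flow area A = b·y = 13.3 × 13 = 172.9 ft². Wetted perimeter P = b + 2y = 13.3 + 2×13 = 39.3 ft. Hydraulic radius R = A/P = 172.9/39.3 = 4.399 ft. Q_B = (1.486/0.037)·172.9·4.399^(2/3)·√0.0029 = 1004 ft³/s.
Q_A = 1683 ft³/s vs Q_B = 1004 ft³/s, so channel A carries more.

channel A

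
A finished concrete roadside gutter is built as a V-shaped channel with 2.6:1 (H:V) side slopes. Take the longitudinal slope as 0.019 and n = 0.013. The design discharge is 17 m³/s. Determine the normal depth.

y_n = 1.01 m

Manning's equation rearranged: A R^(2/3) = nQ / (1·√S) = 0.013 × 17 / (√0.019) = 1.603.
At y = 1.26 m: A R^(2/3) = 2.897 — too large.
At y = 0.795 m: A R^(2/3) = 0.8485 — too small.
At y = 1.01 m: A R^(2/3) = 1.606 — matches.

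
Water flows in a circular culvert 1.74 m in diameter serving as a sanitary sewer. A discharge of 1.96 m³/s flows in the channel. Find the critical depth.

y_c = 0.687 m

At critical depth, Q² T / (g A³) = 1, i.e. A³/T = Q²/g = 1.96²/9.81 = 0.3916.
Trying y = 0.498 m: A³/T = 0.1128 — short.
Trying y = 0.687 m: A³/T = 0.391 — close enough.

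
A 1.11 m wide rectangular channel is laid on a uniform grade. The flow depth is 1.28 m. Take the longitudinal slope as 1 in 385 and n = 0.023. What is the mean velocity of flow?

Flow area A = b·y = 1.11 × 1.28 = 1.421 m². Wetted perimeter P = b + 2y = 1.11 + 2×1.28 = 3.67 m.
Hydraulic radius R = A/P = 1.421/3.67 = 0.3871 m.
From Manning's equation, V = (1/n) R^(2/3) S^(1/2) = (1/0.023) × 0.3871^(2/3) × 0.002597^(1/2) = 1.18 m/s.

V = 1.18 m/s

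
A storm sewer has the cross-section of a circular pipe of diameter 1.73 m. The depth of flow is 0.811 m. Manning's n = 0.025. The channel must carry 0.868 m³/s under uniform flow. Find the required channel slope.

For a circular section of diameter D = 1.73 m at depth y = 0.811 m, the central angle is θ = 2 arccos(1 − 2y/D) = 3.017 rad. Then A = (D²/8)(θ − sin θ) = 1.082 m² and P = Dθ/2 = 2.609 m.
Hydraulic radius R = A/P = 1.082/2.609 = 0.4146 m.
From Manning's equation, S = [nQ / (1 A R^(2/3))]² = [0.025 × 0.868 / (1 × 1.082 × 0.4146^(2/3))]² = 0.0013.

S = 0.0013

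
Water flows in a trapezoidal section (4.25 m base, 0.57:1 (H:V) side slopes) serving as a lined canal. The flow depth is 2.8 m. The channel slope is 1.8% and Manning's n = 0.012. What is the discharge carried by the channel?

Q = 243 m³/s

With bottom width b = 4.25 m and side slope z = 0.57: A = (b + zy)y = (4.25 + 0.57×2.8)×2.8 = 16.37 m²; P = b + 2y√(1+z²) = 4.25 + 2×2.8×1.151 = 10.7 m.
Hydraulic radius R = A/P = 16.37/10.7 = 1.53 m.
Manning's equation: Q = (1/n) A R^(2/3) S^(1/2) = (1/0.012) × 16.37 × 1.53^(2/3) × 0.018^(1/2) = 243 m³/s.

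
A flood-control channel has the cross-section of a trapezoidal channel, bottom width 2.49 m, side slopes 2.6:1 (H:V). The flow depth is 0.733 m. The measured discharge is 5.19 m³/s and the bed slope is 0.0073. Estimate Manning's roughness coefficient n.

With bottom width b = 2.49 m and side slope z = 2.6: A = (b + zy)y = (2.49 + 2.6×0.733)×0.733 = 3.222 m²; P = b + 2y√(1+z²) = 2.49 + 2×0.733×2.786 = 6.574 m.
Hydraulic radius R = A/P = 3.222/6.574 = 0.4901 m.
Rearranging Manning's equation: n = (1/Q) A R^(2/3) S^(1/2) = (1/5.19) × 3.222 × 0.4901^(2/3) × √0.0073 = 0.033.

n = 0.033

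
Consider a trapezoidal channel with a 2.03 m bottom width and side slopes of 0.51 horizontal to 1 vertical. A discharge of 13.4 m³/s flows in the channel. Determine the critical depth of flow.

At critical depth, Q² T / (g A³) = 1, i.e. A³/T = Q²/g = 13.4²/9.81 = 18.3.
Try y = 1.09 m: A³/T = 7.127 — too small.
Try y = 1.78 m: A³/T = 37.18 — too large.
Try y = 1.45 m: A³/T = 18.46 — close enough.

y_c = 1.45 m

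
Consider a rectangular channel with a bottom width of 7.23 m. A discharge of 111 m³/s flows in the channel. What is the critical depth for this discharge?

y_c = 2.89 m

For a rectangular channel, critical depth y_c = (q²/g)^(1/3) where q = Q/b = 111/7.23 = 15.35 m²/s.
So y_c = (15.35²/9.81)^(1/3) = 2.89 m.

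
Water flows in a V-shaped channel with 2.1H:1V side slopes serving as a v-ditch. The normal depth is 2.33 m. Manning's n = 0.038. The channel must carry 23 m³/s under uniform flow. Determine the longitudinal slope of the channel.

S = 0.00549

For a triangular section with side slope z = 2.1: A = zy² = 2.1×2.33² = 11.4 m²; P = 2y√(1+z²) = 2×2.33×2.326 = 10.84 m.
Hydraulic radius R = A/P = 11.4/10.84 = 1.052 m.
From Manning's equation, S = [nQ / (1 A R^(2/3))]² = [0.038 × 23 / (1 × 11.4 × 1.052^(2/3))]² = 0.00549.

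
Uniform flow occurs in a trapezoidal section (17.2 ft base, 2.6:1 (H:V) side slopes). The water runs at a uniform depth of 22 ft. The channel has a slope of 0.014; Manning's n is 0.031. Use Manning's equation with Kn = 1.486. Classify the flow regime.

With bottom width b = 17.2 ft and side slope z = 2.6: A = (b + zy)y = (17.2 + 2.6×22)×22 = 1637 ft²; P = b + 2y√(1+z²) = 17.2 + 2×22×2.786 = 139.8 ft.
Hydraulic radius R = A/P = 1637/139.8 = 11.71 ft.
V = (1.486/n) R^(2/3) √S = (1.486/0.031) × 11.71^(2/3) × √0.014 = 29.25 ft/s. Hydraulic depth D_h = A/T = 1637/131.6 = 12.44 ft.
Froude number Fr = V/√(g·D_h) = 29.25/√(32.2×12.44) = 1.46, which is greater than 1, so the flow is supercritical.

supercritical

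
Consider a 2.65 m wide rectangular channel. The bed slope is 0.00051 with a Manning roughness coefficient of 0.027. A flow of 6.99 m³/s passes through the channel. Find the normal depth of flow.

Manning's equation rearranged: A R^(2/3) = nQ / (1·√S) = 0.027 × 6.99 / (√0.00051) = 8.357.
Trying y = 2.94 m: A R^(2/3) = 7.334 — too small.
Trying y = 3.28 m: A R^(2/3) = 8.363 — ≈ 8.357.

y_n = 3.28 m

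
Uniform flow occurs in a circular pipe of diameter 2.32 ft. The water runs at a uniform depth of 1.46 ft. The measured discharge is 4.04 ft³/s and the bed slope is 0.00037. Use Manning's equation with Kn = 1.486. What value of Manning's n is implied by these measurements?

n = 0.015

For a circular section of diameter D = 2.32 ft at depth y = 1.46 ft, the central angle is θ = 2 arccos(1 − 2y/D) = 3.665 rad. Then A = (D²/8)(θ − sin θ) = 2.802 ft² and P = Dθ/2 = 4.251 ft.
Hydraulic radius R = A/P = 2.802/4.251 = 0.6591 ft.
Rearranging Manning's equation: n = (1.486/Q) A R^(2/3) S^(1/2) = (1.486/4.04) × 2.802 × 0.6591^(2/3) × √0.00037 = 0.015.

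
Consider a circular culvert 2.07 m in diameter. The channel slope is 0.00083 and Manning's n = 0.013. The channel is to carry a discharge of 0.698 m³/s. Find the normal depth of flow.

y_n = 0.533 m

Manning's equation rearranged: A R^(2/3) = nQ / (1·√S) = 0.013 × 0.698 / (√0.00083) = 0.315.
Try y = 0.364 m: A R^(2/3) = 0.1462 — short.
Try y = 0.533 m: A R^(2/3) = 0.315 — matches.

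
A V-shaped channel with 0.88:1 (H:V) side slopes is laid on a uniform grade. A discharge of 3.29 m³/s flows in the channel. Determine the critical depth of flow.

At critical depth, Q² T / (g A³) = 1, i.e. A³/T = Q²/g = 3.29²/9.81 = 1.103.
Trying y = 0.949 m: A³/T = 0.298 — too small.
Trying y = 1.41 m: A³/T = 2.158 — too large.
Trying y = 1.23 m: A³/T = 1.09 — close enough.

y_c = 1.23 m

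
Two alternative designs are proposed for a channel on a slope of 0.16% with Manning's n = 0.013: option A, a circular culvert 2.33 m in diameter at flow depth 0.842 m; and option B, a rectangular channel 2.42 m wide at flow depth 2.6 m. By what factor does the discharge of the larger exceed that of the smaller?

Channel A: For a circular section of diameter D = 2.33 m at depth y = 0.842 m, the central angle is θ = 2 arccos(1 − 2y/D) = 2.58 rad. Then A = (D²/8)(θ − sin θ) = 1.389 m² and P = Dθ/2 = 3.005 m. Hydraulic radius R = A/P = 1.389/3.005 = 0.4622 m. Q_A = (1/0.013)·1.389·0.4622^(2/3)·√0.0016 = 2.555 m³/s.
Channel B: Flow area A = b·y = 2.42 × 2.6 = 6.292 m². Wetted perimeter P = b + 2y = 2.42 + 2×2.6 = 7.62 m. Hydraulic radius R = A/P = 6.292/7.62 = 0.8257 m. Q_B = (1/0.013)·6.292·0.8257^(2/3)·√0.0016 = 17.04 m³/s.
The larger discharge is 17.04 m³/s and the smaller is 2.555 m³/s; the ratio is 6.67.

6.67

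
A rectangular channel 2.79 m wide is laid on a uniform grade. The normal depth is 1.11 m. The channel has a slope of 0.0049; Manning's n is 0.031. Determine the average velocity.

Flow area A = b·y = 2.79 × 1.11 = 3.097 m². Wetted perimeter P = b + 2y = 2.79 + 2×1.11 = 5.01 m.
Hydraulic radius R = A/P = 3.097/5.01 = 0.6181 m.
From Manning's equation, V = (1/n) R^(2/3) S^(1/2) = (1/0.031) × 0.6181^(2/3) × 0.0049^(1/2) = 1.64 m/s.

V = 1.64 m/s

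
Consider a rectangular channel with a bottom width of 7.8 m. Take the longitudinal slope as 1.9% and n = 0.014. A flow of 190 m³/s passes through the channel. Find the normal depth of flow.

Manning's equation rearranged: A R^(2/3) = nQ / (1·√S) = 0.014 × 190 / (√0.019) = 19.3.
At y = 2.5 m: A R^(2/3) = 25.82 — over.
At y = 1.73 m: A R^(2/3) = 15.22 — short.
At y = 2.04 m: A R^(2/3) = 19.33 — close enough.

y_n = 2.04 m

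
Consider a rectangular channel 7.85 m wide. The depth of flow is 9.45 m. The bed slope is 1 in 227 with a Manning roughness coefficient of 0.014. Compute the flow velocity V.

Flow area A = b·y = 7.85 × 9.45 = 74.18 m². Wetted perimeter P = b + 2y = 7.85 + 2×9.45 = 26.75 m.
Hydraulic radius R = A/P = 74.18/26.75 = 2.773 m.
From Manning's equation, V = (1/n) R^(2/3) S^(1/2) = (1/0.014) × 2.773^(2/3) × 0.004405^(1/2) = 9.36 m/s.

V = 9.36 m/s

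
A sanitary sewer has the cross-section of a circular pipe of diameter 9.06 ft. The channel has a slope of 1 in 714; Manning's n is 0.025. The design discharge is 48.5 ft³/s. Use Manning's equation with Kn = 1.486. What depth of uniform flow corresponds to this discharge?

Manning's equation rearranged: A R^(2/3) = nQ / (1.486·√S) = 0.025 × 48.5 / (1.486 × √0.001401) = 21.8.
Try y = 2.05 ft: A R^(2/3) = 12.49 — too small.
Try y = 3.37 ft: A R^(2/3) = 32.77 — too large.
Try y = 2.72 ft: A R^(2/3) = 21.81 — close enough.

y_n = 2.72 ft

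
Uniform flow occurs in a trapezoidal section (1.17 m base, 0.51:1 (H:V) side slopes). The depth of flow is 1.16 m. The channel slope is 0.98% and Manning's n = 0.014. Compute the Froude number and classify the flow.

With bottom width b = 1.17 m and side slope z = 0.51: A = (b + zy)y = (1.17 + 0.51×1.16)×1.16 = 2.043 m²; P = b + 2y√(1+z²) = 1.17 + 2×1.16×1.123 = 3.774 m.
Hydraulic radius R = A/P = 2.043/3.774 = 0.5414 m.
V = (1/n) R^(2/3) √S = (1/0.014) × 0.5414^(2/3) × √0.0098 = 4.697 m/s. Hydraulic depth D_h = A/T = 2.043/2.353 = 0.8684 m.
Froude number Fr = V/√(g·D_h) = 4.697/√(9.81×0.8684) = 1.61, which is greater than 1, so the flow is supercritical.

supercritical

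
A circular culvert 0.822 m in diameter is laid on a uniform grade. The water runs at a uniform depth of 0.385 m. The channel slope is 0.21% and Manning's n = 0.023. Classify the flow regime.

For a circular section of diameter D = 0.822 m at depth y = 0.385 m, the central angle is θ = 2 arccos(1 − 2y/D) = 3.015 rad. Then A = (D²/8)(θ − sin θ) = 0.244 m² and P = Dθ/2 = 1.239 m.
Hydraulic radius R = A/P = 0.244/1.239 = 0.1969 m.
V = (1/n) R^(2/3) √S = (1/0.023) × 0.1969^(2/3) × √0.0021 = 0.6743 m/s. Hydraulic depth D_h = A/T = 0.244/0.8204 = 0.2974 m.
Froude number Fr = V/√(g·D_h) = 0.6743/√(9.81×0.2974) = 0.395, which is less than 1, so the flow is subcritical.

subcritical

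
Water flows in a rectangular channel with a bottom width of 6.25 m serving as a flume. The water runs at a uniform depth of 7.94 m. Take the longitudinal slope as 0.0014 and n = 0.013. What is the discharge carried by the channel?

Flow area A = b·y = 6.25 × 7.94 = 49.62 m². Wetted perimeter P = b + 2y = 6.25 + 2×7.94 = 22.13 m.
Hydraulic radius R = A/P = 49.62/22.13 = 2.242 m.
Manning's equation: Q = (1/n) A R^(2/3) S^(1/2) = (1/0.013) × 49.62 × 2.242^(2/3) × 0.0014^(1/2) = 245 m³/s.

Q = 245 m³/s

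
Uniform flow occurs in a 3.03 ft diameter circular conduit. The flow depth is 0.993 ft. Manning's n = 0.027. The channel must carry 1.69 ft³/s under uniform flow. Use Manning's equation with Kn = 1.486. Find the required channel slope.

S = 0.000488

For a circular section of diameter D = 3.03 ft at depth y = 0.993 ft, the central angle is θ = 2 arccos(1 − 2y/D) = 2.438 rad. Then A = (D²/8)(θ − sin θ) = 2.056 ft² and P = Dθ/2 = 3.694 ft.
Hydraulic radius R = A/P = 2.056/3.694 = 0.5565 ft.
From Manning's equation, S = [nQ / (1.486 A R^(2/3))]² = [0.027 × 1.69 / (1.486 × 2.056 × 0.5565^(2/3))]² = 0.000488.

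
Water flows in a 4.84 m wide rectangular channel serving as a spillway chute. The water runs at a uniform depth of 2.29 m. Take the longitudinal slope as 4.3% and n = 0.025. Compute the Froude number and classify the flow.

supercritical

Flow area A = b·y = 4.84 × 2.29 = 11.08 m². Wetted perimeter P = b + 2y = 4.84 + 2×2.29 = 9.42 m.
Hydraulic radius R = A/P = 11.08/9.42 = 1.177 m.
V = (1/n) R^(2/3) √S = (1/0.025) × 1.177^(2/3) × √0.043 = 9.244 m/s. Hydraulic depth D_h = A/T = 11.08/4.84 = 2.29 m.
Froude number Fr = V/√(g·D_h) = 9.244/√(9.81×2.29) = 1.95, which is greater than 1, so the flow is supercritical.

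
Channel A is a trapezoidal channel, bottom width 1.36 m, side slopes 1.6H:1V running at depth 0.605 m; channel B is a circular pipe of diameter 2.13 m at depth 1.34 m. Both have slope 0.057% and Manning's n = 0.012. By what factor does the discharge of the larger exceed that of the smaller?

2.26

Channel A: With bottom width b = 1.36 m and side slope z = 1.6: A = (b + zy)y = (1.36 + 1.6×0.605)×0.605 = 1.408 m²; P = b + 2y√(1+z²) = 1.36 + 2×0.605×1.887 = 3.643 m. Hydraulic radius R = A/P = 1.408/3.643 = 0.3866 m. Q_A = (1/0.012)·1.408·0.3866^(2/3)·√0.00057 = 1.487 m³/s.
Channel B: For a circular section of diameter D = 2.13 m at depth y = 1.34 m, the central angle is θ = 2 arccos(1 − 2y/D) = 3.664 rad. Then A = (D²/8)(θ − sin θ) = 2.361 m² and P = Dθ/2 = 3.902 m. Hydraulic radius R = A/P = 2.361/3.902 = 0.605 m. Q_B = (1/0.012)·2.361·0.605^(2/3)·√0.00057 = 3.36 m³/s.
The larger discharge is 3.36 m³/s and the smaller is 1.487 m³/s; the ratio is 2.26.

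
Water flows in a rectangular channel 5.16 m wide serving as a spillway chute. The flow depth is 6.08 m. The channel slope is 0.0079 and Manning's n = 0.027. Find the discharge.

Flow area A = b·y = 5.16 × 6.08 = 31.37 m². Wetted perimeter P = b + 2y = 5.16 + 2×6.08 = 17.32 m.
Hydraulic radius R = A/P = 31.37/17.32 = 1.811 m.
Manning's equation: Q = (1/n) A R^(2/3) S^(1/2) = (1/0.027) × 31.37 × 1.811^(2/3) × 0.0079^(1/2) = 153 m³/s.

Q = 153 m³/s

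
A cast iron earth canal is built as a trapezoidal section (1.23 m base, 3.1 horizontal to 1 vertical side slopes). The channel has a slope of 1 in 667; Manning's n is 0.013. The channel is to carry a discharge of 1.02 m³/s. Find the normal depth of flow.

Manning's equation rearranged: A R^(2/3) = nQ / (1·√S) = 0.013 × 1.02 / (√0.001499) = 0.3425.
At y = 0.303 m: A R^(2/3) = 0.2286 — short.
At y = 0.449 m: A R^(2/3) = 0.5078 — over.
At y = 0.371 m: A R^(2/3) = 0.343 — close enough.

y_n = 0.371 m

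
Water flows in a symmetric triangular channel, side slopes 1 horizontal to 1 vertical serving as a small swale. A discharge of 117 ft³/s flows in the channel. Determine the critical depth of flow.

y_c = 3.85 ft

At critical depth, Q² T / (g A³) = 1, i.e. A³/T = Q²/g = 117²/32.2 = 425.1.
At y = 4.78 ft: A³/T = 1248 — too large.
At y = 2.76 ft: A³/T = 80.08 — too small.
At y = 3.85 ft: A³/T = 422.9 — ≈ 425.1.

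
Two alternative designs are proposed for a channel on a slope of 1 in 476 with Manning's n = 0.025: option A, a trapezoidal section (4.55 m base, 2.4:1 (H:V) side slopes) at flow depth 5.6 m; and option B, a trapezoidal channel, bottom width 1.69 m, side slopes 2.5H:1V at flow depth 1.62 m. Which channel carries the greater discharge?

Channel A: With bottom width b = 4.55 m and side slope z = 2.4: A = (b + zy)y = (4.55 + 2.4×5.6)×5.6 = 100.7 m²; P = b + 2y√(1+z²) = 4.55 + 2×5.6×2.6 = 33.67 m. Hydraulic radius R = A/P = 100.7/33.67 = 2.992 m. Q_A = (1/0.025)·100.7·2.992^(2/3)·√0.002101 = 383.5 m³/s.
Channel B: With bottom width b = 1.69 m and side slope z = 2.5: A = (b + zy)y = (1.69 + 2.5×1.62)×1.62 = 9.299 m²; P = b + 2y√(1+z²) = 1.69 + 2×1.62×2.693 = 10.41 m. Hydraulic radius R = A/P = 9.299/10.41 = 0.8929 m. Q_B = (1/0.025)·9.299·0.8929^(2/3)·√0.002101 = 15.81 m³/s.
Q_A = 383.5 m³/s vs Q_B = 15.81 m³/s, so channel A carries more.

channel A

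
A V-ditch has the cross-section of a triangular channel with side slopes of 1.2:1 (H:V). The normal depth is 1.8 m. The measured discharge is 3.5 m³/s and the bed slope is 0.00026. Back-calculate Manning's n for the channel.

n = 0.014

For a triangular section with side slope z = 1.2: A = zy² = 1.2×1.8² = 3.888 m²; P = 2y√(1+z²) = 2×1.8×1.562 = 5.623 m.
Hydraulic radius R = A/P = 3.888/5.623 = 0.6914 m.
Rearranging Manning's equation: n = (1/Q) A R^(2/3) S^(1/2) = (1/3.5) × 3.888 × 0.6914^(2/3) × √0.00026 = 0.014.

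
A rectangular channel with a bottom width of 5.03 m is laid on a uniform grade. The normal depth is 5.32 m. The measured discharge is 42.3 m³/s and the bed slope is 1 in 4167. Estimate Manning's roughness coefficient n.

n = 0.014

Flow area A = b·y = 5.03 × 5.32 = 26.76 m². Wetted perimeter P = b + 2y = 5.03 + 2×5.32 = 15.67 m.
Hydraulic radius R = A/P = 26.76/15.67 = 1.708 m.
Rearranging Manning's equation: n = (1/Q) A R^(2/3) S^(1/2) = (1/42.3) × 26.76 × 1.708^(2/3) × √0.00024 = 0.014.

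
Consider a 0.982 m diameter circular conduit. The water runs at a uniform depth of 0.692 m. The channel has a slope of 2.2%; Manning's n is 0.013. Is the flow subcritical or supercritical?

supercritical

For a circular section of diameter D = 0.982 m at depth y = 0.692 m, the central angle is θ = 2 arccos(1 − 2y/D) = 3.985 rad. Then A = (D²/8)(θ − sin θ) = 0.5704 m² and P = Dθ/2 = 1.957 m.
Hydraulic radius R = A/P = 0.5704/1.957 = 0.2915 m.
V = (1/n) R^(2/3) √S = (1/0.013) × 0.2915^(2/3) × √0.022 = 5.016 m/s. Hydraulic depth D_h = A/T = 0.5704/0.8959 = 0.6367 m.
Froude number Fr = V/√(g·D_h) = 5.016/√(9.81×0.6367) = 2.01, which is greater than 1, so the flow is supercritical.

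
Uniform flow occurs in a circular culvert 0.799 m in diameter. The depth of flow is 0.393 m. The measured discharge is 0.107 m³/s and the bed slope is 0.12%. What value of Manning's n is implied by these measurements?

n = 0.027

For a circular section of diameter D = 0.799 m at depth y = 0.393 m, the central angle is θ = 2 arccos(1 − 2y/D) = 3.109 rad. Then A = (D²/8)(θ − sin θ) = 0.2455 m² and P = Dθ/2 = 1.242 m.
Hydraulic radius R = A/P = 0.2455/1.242 = 0.1977 m.
Rearranging Manning's equation: n = (1/Q) A R^(2/3) S^(1/2) = (1/0.107) × 0.2455 × 0.1977^(2/3) × √0.0012 = 0.027.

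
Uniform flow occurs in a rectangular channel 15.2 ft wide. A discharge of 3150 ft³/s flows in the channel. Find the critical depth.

For a rectangular channel, critical depth y_c = (q²/g)^(1/3) where q = Q/b = 3150/15.2 = 207.2 ft²/s.
So y_c = (207.2²/32.2)^(1/3) = 11 ft.

y_c = 11 ft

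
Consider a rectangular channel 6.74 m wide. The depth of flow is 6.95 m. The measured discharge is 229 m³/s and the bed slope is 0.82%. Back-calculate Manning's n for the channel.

n = 0.032

Flow area A = b·y = 6.74 × 6.95 = 46.84 m². Wetted perimeter P = b + 2y = 6.74 + 2×6.95 = 20.64 m.
Hydraulic radius R = A/P = 46.84/20.64 = 2.27 m.
Rearranging Manning's equation: n = (1/Q) A R^(2/3) S^(1/2) = (1/229) × 46.84 × 2.27^(2/3) × √0.0082 = 0.032.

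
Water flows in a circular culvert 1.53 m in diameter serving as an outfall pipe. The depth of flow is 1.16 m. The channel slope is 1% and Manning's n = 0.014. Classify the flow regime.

For a circular section of diameter D = 1.53 m at depth y = 1.16 m, the central angle is θ = 2 arccos(1 − 2y/D) = 4.227 rad. Then A = (D²/8)(θ − sin θ) = 1.496 m² and P = Dθ/2 = 3.233 m.
Hydraulic radius R = A/P = 1.496/3.233 = 0.4625 m.
V = (1/n) R^(2/3) √S = (1/0.014) × 0.4625^(2/3) × √0.01 = 4.272 m/s. Hydraulic depth D_h = A/T = 1.496/1.31 = 1.141 m.
Froude number Fr = V/√(g·D_h) = 4.272/√(9.81×1.141) = 1.28, which is greater than 1, so the flow is supercritical.

supercritical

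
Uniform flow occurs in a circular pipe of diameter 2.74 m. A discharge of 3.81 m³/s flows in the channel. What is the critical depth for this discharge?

y_c = 0.848 m

At critical depth, Q² T / (g A³) = 1, i.e. A³/T = Q²/g = 3.81²/9.81 = 1.48.
Trying y = 0.587 m: A³/T = 0.3533 — low.
Trying y = 0.999 m: A³/T = 2.786 — high.
Trying y = 0.848 m: A³/T = 1.48 — matches.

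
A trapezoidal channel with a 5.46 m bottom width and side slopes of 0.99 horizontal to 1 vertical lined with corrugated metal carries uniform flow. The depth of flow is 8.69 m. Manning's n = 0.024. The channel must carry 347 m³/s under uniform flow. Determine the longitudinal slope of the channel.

S = 0.000711

With bottom width b = 5.46 m and side slope z = 0.99: A = (b + zy)y = (5.46 + 0.99×8.69)×8.69 = 122.2 m²; P = b + 2y√(1+z²) = 5.46 + 2×8.69×1.407 = 29.92 m.
Hydraulic radius R = A/P = 122.2/29.92 = 4.085 m.
From Manning's equation, S = [nQ / (1 A R^(2/3))]² = [0.024 × 347 / (1 × 122.2 × 4.085^(2/3))]² = 0.000711.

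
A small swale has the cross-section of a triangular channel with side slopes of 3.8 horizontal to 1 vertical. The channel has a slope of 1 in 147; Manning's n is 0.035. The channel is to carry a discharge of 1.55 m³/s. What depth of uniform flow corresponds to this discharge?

Manning's equation rearranged: A R^(2/3) = nQ / (1·√S) = 0.035 × 1.55 / (√0.006803) = 0.6577.
Trying y = 0.44 m: A R^(2/3) = 0.2622 — too small.
Trying y = 0.72 m: A R^(2/3) = 0.9749 — too large.
Trying y = 0.621 m: A R^(2/3) = 0.6571 — close enough.

y_n = 0.621 m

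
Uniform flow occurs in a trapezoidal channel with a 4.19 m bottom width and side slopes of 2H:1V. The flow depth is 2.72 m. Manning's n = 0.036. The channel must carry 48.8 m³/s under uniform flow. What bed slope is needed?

With bottom width b = 4.19 m and side slope z = 2: A = (b + zy)y = (4.19 + 2×2.72)×2.72 = 26.19 m²; P = b + 2y√(1+z²) = 4.19 + 2×2.72×2.236 = 16.35 m.
Hydraulic radius R = A/P = 26.19/16.35 = 1.602 m.
From Manning's equation, S = [nQ / (1 A R^(2/3))]² = [0.036 × 48.8 / (1 × 26.19 × 1.602^(2/3))]² = 0.0024.

S = 0.0024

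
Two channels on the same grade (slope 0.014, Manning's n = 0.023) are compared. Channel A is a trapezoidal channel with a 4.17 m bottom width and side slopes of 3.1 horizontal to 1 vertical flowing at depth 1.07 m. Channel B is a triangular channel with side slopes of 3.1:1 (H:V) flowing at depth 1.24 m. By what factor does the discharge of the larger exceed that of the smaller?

1.92

Channel A: With bottom width b = 4.17 m and side slope z = 3.1: A = (b + zy)y = (4.17 + 3.1×1.07)×1.07 = 8.011 m²; P = b + 2y√(1+z²) = 4.17 + 2×1.07×3.257 = 11.14 m. Hydraulic radius R = A/P = 8.011/11.14 = 0.7191 m. Q_A = (1/0.023)·8.011·0.7191^(2/3)·√0.014 = 33.08 m³/s.
Channel B: For a triangular section with side slope z = 3.1: A = zy² = 3.1×1.24² = 4.767 m²; P = 2y√(1+z²) = 2×1.24×3.257 = 8.078 m. Hydraulic radius R = A/P = 4.767/8.078 = 0.5901 m. Q_B = (1/0.023)·4.767·0.5901^(2/3)·√0.014 = 17.25 m³/s.
The larger discharge is 33.08 m³/s and the smaller is 17.25 m³/s; the ratio is 1.92.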